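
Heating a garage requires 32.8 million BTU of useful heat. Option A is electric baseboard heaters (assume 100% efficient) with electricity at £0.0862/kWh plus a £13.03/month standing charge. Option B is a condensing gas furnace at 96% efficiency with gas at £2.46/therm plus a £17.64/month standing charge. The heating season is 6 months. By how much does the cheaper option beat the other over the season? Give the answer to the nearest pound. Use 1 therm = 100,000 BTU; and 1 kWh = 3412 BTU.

£40

Heat load = 32.8 × 10⁶ BTU = 32,800,000 BTU
Gas: input = 32,800,000 / 0.96 = 34,166,667 BTU = 341.7 therm → 341.7 × £2.46 = £840.50; + 6 × £17.64 standing = £946.34
Electric: 32,800,000 BTU / 3412 = 9,613 kWh → × £0.0862 = £828.65; + 6 × £13.03 standing = £906.83
Difference = |£946.34 − £906.83| = £39.51 ≈ £40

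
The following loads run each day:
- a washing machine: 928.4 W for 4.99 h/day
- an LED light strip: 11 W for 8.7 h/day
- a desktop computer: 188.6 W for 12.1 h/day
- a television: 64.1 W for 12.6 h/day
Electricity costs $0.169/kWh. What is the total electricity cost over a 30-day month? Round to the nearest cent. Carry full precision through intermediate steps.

$39.64

washing machine: 928.4 W × 4.99 h × 30 d = 138,981 Wh = 139 kWh
LED light strip: 11 W × 8.7 h × 30 d = 2,871 Wh = 2.871 kWh
desktop computer: 188.6 W × 12.1 h × 30 d = 68,462 Wh = 68.46 kWh
television: 64.1 W × 12.6 h × 30 d = 24,230 Wh = 24.23 kWh
Total energy = 139 + 2.871 + 68.46 + 24.23 = 234.5 kWh
Cost = 234.5 kWh × $0.169 = $39.64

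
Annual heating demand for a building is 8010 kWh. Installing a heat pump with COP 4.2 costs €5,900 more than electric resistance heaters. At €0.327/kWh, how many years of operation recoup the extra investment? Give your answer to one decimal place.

Resistance: 8010 kWh × €0.327 = €2,619.27/yr
Heat pump: 8010 / 4.2 = 1907 kWh in → × €0.327 = €623.64/yr
Annual savings = €1,995.63
Payback = €5,900 / €1,995.63 = 2.96 years

3.0 years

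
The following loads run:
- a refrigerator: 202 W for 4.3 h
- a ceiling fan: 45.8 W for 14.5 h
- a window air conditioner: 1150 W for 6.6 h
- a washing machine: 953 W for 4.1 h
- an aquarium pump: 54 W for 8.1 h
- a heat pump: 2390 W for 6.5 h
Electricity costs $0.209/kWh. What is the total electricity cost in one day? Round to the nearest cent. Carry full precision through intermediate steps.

refrigerator: 202 W × 4.3 h = 869 Wh = 0.8686 kWh
ceiling fan: 45.8 W × 14.5 h = 664 Wh = 0.6641 kWh
window air conditioner: 1150 W × 6.6 h = 7,590 Wh = 7.59 kWh
washing machine: 953 W × 4.1 h = 3,907 Wh = 3.907 kWh
aquarium pump: 54 W × 8.1 h = 437 Wh = 0.4374 kWh
heat pump: 2390 W × 6.5 h = 15,535 Wh = 15.54 kWh
Total energy = 0.8686 + 0.6641 + 7.59 + 3.907 + 0.4374 + 15.54 = 29 kWh
Cost = 29 kWh × $0.209 = $6.06

$6.06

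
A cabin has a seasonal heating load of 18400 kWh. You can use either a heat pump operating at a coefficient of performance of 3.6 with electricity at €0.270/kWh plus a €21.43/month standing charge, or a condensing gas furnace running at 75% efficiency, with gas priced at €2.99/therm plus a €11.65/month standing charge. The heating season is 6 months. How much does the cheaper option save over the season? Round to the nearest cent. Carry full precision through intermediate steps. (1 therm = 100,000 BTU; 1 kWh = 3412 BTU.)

€1064.18

Heat load = 18400 kWh × 3412 = 62,780,800 BTU
Gas: input = 62,780,800 / 0.75 = 83,707,733 BTU = 837.1 therm → 837.1 × €2.99 = €2,502.86; + 6 × €11.65 standing = €2,572.76
Heat pump: 62,780,800 BTU / 3412 = 18,400 kWh heat; / 3.6 = 5,111 kWh in → × €0.270 = €1,380.00; + 6 × €21.43 standing = €1,508.58
Difference = |€2,572.76 − €1,508.58| = €1,064.18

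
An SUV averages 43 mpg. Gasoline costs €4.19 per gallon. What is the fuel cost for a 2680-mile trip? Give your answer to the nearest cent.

€261.14

Fuel = 2680 mi / 43 mpg = 62.33 gal
Cost = 62.33 gal × €4.19/gal = €261.14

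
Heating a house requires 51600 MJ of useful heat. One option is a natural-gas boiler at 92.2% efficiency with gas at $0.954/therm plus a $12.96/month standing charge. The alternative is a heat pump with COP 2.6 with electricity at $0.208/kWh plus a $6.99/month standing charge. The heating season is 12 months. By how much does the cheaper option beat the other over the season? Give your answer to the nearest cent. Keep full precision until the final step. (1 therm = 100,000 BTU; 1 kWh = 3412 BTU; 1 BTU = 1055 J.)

Heat load = 51600 MJ = 51,600,000,000 J / 1055 = 48,909,953 BTU
Gas: input = 48,909,953 / 0.922 = 53,047,671 BTU = 530.5 therm → 530.5 × $0.954 = $506.07; + 12 × $12.96 standing = $661.59
Heat pump: 48,909,953 BTU / 3412 = 14,330 kWh heat; / 2.6 = 5,513 kWh in → × $0.208 = $1,146.77; + 12 × $6.99 standing = $1,230.65
Difference = |$661.59 − $1,230.65| = $569.06

$569.06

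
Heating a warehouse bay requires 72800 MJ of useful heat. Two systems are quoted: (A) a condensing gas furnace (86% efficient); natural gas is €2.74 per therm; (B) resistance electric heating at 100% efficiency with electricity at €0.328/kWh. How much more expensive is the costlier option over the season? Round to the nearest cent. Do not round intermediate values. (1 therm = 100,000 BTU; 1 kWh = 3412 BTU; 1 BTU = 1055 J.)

Heat load = 72800 MJ = 72,800,000,000 J / 1055 = 69,004,739 BTU
Gas: input = 69,004,739 / 0.86 = 80,238,069 BTU = 802.4 therm → 802.4 × €2.74 = €2,198.52
Electric: 69,004,739 BTU / 3412 = 20,220 kWh → × €0.328 = €6,633.52
Difference = |€2,198.52 − €6,633.52| = €4,434.99

€4434.99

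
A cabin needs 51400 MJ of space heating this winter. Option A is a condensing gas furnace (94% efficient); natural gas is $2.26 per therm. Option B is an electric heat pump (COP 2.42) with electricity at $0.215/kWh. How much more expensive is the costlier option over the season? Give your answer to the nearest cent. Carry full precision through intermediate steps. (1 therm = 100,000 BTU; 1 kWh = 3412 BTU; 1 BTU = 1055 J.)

$97.24

Heat load = 51400 MJ = 51,400,000,000 J / 1055 = 48,720,379 BTU
Gas: input = 48,720,379 / 0.94 = 51,830,191 BTU = 518.3 therm → 518.3 × $2.26 = $1,171.36
Heat pump: 48,720,379 BTU / 3412 = 14,280 kWh heat; / 2.42 = 5,900 kWh in → × $0.215 = $1,268.60
Difference = |$1,171.36 − $1,268.60| = $97.24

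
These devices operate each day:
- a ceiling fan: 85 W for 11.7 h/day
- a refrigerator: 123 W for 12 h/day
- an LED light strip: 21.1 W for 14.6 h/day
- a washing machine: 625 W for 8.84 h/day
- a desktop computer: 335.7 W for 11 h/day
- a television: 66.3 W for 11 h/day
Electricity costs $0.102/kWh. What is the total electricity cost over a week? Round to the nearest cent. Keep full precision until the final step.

ceiling fan: 85 W × 11.7 h × 7 d = 6,961 Wh = 6.961 kWh
refrigerator: 123 W × 12 h × 7 d = 10,332 Wh = 10.33 kWh
LED light strip: 21.1 W × 14.6 h × 7 d = 2,156 Wh = 2.156 kWh
washing machine: 625 W × 8.84 h × 7 d = 38,675 Wh = 38.67 kWh
desktop computer: 335.7 W × 11 h × 7 d = 25,849 Wh = 25.85 kWh
television: 66.3 W × 11 h × 7 d = 5,105 Wh = 5.105 kWh
Total energy = 6.961 + 10.33 + 2.156 + 38.67 + 25.85 + 5.105 = 89.08 kWh
Cost = 89.08 kWh × $0.102 = $9.09

$9.09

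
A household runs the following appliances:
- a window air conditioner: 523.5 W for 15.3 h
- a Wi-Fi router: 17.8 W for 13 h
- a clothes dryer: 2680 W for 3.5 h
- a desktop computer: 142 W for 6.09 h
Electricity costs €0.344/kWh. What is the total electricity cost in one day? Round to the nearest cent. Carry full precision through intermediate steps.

€6.36

window air conditioner: 523.5 W × 15.3 h = 8,010 Wh = 8.01 kWh
Wi-Fi router: 17.8 W × 13 h = 231 Wh = 0.2314 kWh
clothes dryer: 2680 W × 3.5 h = 9,380 Wh = 9.38 kWh
desktop computer: 142 W × 6.09 h = 865 Wh = 0.8648 kWh
Total energy = 8.01 + 0.2314 + 9.38 + 0.8648 = 18.49 kWh
Cost = 18.49 kWh × €0.344 = €6.36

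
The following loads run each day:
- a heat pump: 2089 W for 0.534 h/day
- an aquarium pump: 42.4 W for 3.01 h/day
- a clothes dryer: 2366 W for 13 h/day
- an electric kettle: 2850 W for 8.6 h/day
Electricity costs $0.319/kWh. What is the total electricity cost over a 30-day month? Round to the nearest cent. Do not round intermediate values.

heat pump: 2089 W × 0.534 h × 30 d = 33,466 Wh = 33.47 kWh
aquarium pump: 42.4 W × 3.01 h × 30 d = 3,829 Wh = 3.829 kWh
clothes dryer: 2366 W × 13 h × 30 d = 922,740 Wh = 922.7 kWh
electric kettle: 2850 W × 8.6 h × 30 d = 735,300 Wh = 735.3 kWh
Total energy = 33.47 + 3.829 + 922.7 + 735.3 = 1,695 kWh
Cost = 1,695 kWh × $0.319 = $540.81

$540.81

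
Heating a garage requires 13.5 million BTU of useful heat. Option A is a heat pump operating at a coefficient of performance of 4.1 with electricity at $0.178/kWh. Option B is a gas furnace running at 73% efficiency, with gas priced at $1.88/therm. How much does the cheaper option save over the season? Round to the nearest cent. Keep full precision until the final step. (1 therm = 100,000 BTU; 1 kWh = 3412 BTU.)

$175.90

Heat load = 13.5 × 10⁶ BTU = 13,500,000 BTU
Gas: input = 13,500,000 / 0.73 = 18,493,151 BTU = 184.9 therm → 184.9 × $1.88 = $347.67
Heat pump: 13,500,000 BTU / 3412 = 3,957 kWh heat; / 4.1 = 965 kWh in → × $0.178 = $171.78
Difference = |$347.67 − $171.78| = $175.90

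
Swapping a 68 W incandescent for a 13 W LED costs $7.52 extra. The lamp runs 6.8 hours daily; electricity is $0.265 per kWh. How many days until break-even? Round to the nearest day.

Power saved = 68 − 13 = 55 W
Daily energy saved = 55 W × 6.8 h = 374 Wh = 0.374 kWh
Daily savings = 0.374 × $0.265 = $0.0991
Payback = $7.52 / $0.0991 per day = 75.88 days

76 days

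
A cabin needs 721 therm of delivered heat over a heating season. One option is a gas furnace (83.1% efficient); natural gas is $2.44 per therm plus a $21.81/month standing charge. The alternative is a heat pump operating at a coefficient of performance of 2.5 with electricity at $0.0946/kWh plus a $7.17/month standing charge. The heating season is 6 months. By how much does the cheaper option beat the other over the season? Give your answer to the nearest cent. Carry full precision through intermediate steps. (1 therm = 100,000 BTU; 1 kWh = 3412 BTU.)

$1405.25

Heat load = 721 therm × 100,000 = 72,100,000 BTU
Gas: input = 72,100,000 / 0.831 = 86,762,936 BTU = 867.6 therm → 867.6 × $2.44 = $2,117.02; + 6 × $21.81 standing = $2,247.88
Heat pump: 72,100,000 BTU / 3412 = 21,130 kWh heat; / 2.5 = 8,453 kWh in → × $0.0946 = $799.61; + 6 × $7.17 standing = $842.63
Difference = |$2,247.88 − $842.63| = $1,405.25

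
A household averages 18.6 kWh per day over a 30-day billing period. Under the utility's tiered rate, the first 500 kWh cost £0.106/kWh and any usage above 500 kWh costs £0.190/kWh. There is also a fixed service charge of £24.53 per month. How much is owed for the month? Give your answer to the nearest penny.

£88.55

Usage = 18.6 kWh/day × 30 days = 558 kWh
First 500 kWh × £0.106 = £53.00
Remaining 58 kWh × £0.190 = £11.02
Energy charge = £64.02; + service £24.53 = £88.55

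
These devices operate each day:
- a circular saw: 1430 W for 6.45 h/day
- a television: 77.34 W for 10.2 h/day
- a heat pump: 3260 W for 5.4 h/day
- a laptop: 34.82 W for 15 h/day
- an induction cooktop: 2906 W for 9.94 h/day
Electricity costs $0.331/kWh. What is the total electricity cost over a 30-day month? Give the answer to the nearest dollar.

circular saw: 1430 W × 6.45 h × 30 d = 276,705 Wh = 276.7 kWh
television: 77.34 W × 10.2 h × 30 d = 23,666 Wh = 23.67 kWh
heat pump: 3260 W × 5.4 h × 30 d = 528,120 Wh = 528.1 kWh
laptop: 34.82 W × 15 h × 30 d = 15,669 Wh = 15.67 kWh
induction cooktop: 2906 W × 9.94 h × 30 d = 866,569 Wh = 866.6 kWh
Total energy = 276.7 + 23.67 + 528.1 + 15.67 + 866.6 = 1,711 kWh
Cost = 1,711 kWh × $0.331 = $566.25 ≈ $566

$566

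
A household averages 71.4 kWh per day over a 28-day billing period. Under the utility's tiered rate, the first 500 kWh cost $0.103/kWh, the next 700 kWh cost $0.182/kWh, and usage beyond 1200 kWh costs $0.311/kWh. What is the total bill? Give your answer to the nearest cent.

$427.45

Usage = 71.4 kWh/day × 28 days = 1999.2 kWh
First 500 kWh × $0.103 = $51.50
Next 700 kWh × $0.182 = $127.40
Remaining 799.2 kWh × $0.311 = $248.55
Total = $427.45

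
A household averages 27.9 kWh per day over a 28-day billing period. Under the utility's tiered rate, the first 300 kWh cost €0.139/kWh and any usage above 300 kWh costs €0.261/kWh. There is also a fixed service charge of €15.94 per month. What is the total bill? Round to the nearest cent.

Usage = 27.9 kWh/day × 28 days = 781.2 kWh
First 300 kWh × €0.139 = €41.70
Remaining 481.2 kWh × €0.261 = €125.59
Energy charge = €167.29; + service €15.94 = €183.23

€183.23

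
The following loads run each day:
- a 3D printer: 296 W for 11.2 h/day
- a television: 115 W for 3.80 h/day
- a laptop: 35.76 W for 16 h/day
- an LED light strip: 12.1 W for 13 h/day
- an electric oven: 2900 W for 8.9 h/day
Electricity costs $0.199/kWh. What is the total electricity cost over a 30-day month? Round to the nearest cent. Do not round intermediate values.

$180.84

3D printer: 296 W × 11.2 h × 30 d = 99,456 Wh = 99.46 kWh
television: 115 W × 3.80 h × 30 d = 13,110 Wh = 13.11 kWh
laptop: 35.76 W × 16 h × 30 d = 17,165 Wh = 17.16 kWh
LED light strip: 12.1 W × 13 h × 30 d = 4,719 Wh = 4.719 kWh
electric oven: 2900 W × 8.9 h × 30 d = 774,300 Wh = 774.3 kWh
Total energy = 99.46 + 13.11 + 17.16 + 4.719 + 774.3 = 908.7 kWh
Cost = 908.7 kWh × $0.199 = $180.84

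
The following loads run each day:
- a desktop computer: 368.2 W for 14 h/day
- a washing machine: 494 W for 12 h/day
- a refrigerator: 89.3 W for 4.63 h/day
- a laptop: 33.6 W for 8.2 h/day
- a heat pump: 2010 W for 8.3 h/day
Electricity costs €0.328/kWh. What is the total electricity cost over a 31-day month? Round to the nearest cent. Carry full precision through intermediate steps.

desktop computer: 368.2 W × 14 h × 31 d = 159,799 Wh = 159.8 kWh
washing machine: 494 W × 12 h × 31 d = 183,768 Wh = 183.8 kWh
refrigerator: 89.3 W × 4.63 h × 31 d = 12,817 Wh = 12.82 kWh
laptop: 33.6 W × 8.2 h × 31 d = 8,541 Wh = 8.541 kWh
heat pump: 2010 W × 8.3 h × 31 d = 517,173 Wh = 517.2 kWh
Total energy = 159.8 + 183.8 + 12.82 + 8.541 + 517.2 = 882.1 kWh
Cost = 882.1 kWh × €0.328 = €289.33

€289.33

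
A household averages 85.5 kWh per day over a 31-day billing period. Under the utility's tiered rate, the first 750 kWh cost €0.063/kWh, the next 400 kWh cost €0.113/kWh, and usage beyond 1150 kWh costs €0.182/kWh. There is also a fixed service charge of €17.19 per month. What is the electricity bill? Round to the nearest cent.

Usage = 85.5 kWh/day × 31 days = 2650.5 kWh
First 750 kWh × €0.063 = €47.25
Next 400 kWh × €0.113 = €45.20
Remaining 1500.5 kWh × €0.182 = €273.09
Energy charge = €365.54; + service €17.19 = €382.73

€382.73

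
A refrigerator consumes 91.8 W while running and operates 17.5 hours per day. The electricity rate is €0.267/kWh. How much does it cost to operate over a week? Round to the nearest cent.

€3.00

Energy = 91.8 W × 17.5 h/day × 7 days = 11,246 Wh = 11.25 kWh
Cost = 11.25 kWh × €0.267/kWh = €3.00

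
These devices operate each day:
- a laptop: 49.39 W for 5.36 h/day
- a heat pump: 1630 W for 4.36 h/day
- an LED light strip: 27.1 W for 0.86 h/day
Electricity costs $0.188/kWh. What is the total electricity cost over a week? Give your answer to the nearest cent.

$9.73

laptop: 49.39 W × 5.36 h × 7 d = 1,853 Wh = 1.853 kWh
heat pump: 1630 W × 4.36 h × 7 d = 49,748 Wh = 49.75 kWh
LED light strip: 27.1 W × 0.86 h × 7 d = 163 Wh = 0.1631 kWh
Total energy = 1.853 + 49.75 + 0.1631 = 51.76 kWh
Cost = 51.76 kWh × $0.188 = $9.73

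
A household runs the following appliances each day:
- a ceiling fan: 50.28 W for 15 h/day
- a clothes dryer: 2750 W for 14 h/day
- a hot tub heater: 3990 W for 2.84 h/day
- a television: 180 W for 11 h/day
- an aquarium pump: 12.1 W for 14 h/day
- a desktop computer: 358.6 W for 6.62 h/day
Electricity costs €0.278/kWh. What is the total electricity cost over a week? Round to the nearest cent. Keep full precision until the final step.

ceiling fan: 50.28 W × 15 h × 7 d = 5,279 Wh = 5.279 kWh
clothes dryer: 2750 W × 14 h × 7 d = 269,500 Wh = 269.5 kWh
hot tub heater: 3990 W × 2.84 h × 7 d = 79,321 Wh = 79.32 kWh
television: 180 W × 11 h × 7 d = 13,860 Wh = 13.86 kWh
aquarium pump: 12.1 W × 14 h × 7 d = 1,186 Wh = 1.186 kWh
desktop computer: 358.6 W × 6.62 h × 7 d = 16,618 Wh = 16.62 kWh
Total energy = 5.279 + 269.5 + 79.32 + 13.86 + 1.186 + 16.62 = 385.8 kWh
Cost = 385.8 kWh × €0.278 = €107.24

€107.24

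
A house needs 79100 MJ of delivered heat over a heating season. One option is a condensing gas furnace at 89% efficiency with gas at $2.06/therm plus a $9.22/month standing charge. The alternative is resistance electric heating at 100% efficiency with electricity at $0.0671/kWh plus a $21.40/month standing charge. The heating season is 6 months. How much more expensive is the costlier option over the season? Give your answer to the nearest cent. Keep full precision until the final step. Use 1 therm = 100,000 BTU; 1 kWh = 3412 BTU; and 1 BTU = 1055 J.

$187.85

Heat load = 79100 MJ = 79,100,000,000 J / 1055 = 74,976,303 BTU
Gas: input = 74,976,303 / 0.89 = 84,243,037 BTU = 842.4 therm → 842.4 × $2.06 = $1,735.41; + 6 × $9.22 standing = $1,790.73
Electric: 74,976,303 BTU / 3412 = 21,970 kWh → × $0.0671 = $1,474.48; + 6 × $21.40 standing = $1,602.88
Difference = |$1,790.73 − $1,602.88| = $187.85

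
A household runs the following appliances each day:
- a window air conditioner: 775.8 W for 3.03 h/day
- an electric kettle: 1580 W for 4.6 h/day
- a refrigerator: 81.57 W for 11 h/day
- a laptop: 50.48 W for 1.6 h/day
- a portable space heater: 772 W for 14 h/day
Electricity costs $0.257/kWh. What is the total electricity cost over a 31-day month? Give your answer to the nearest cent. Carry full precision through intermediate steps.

window air conditioner: 775.8 W × 3.03 h × 31 d = 72,871 Wh = 72.87 kWh
electric kettle: 1580 W × 4.6 h × 31 d = 225,308 Wh = 225.3 kWh
refrigerator: 81.57 W × 11 h × 31 d = 27,815 Wh = 27.82 kWh
laptop: 50.48 W × 1.6 h × 31 d = 2,504 Wh = 2.504 kWh
portable space heater: 772 W × 14 h × 31 d = 335,048 Wh = 335 kWh
Total energy = 72.87 + 225.3 + 27.82 + 2.504 + 335 = 663.5 kWh
Cost = 663.5 kWh × $0.257 = $170.53

$170.53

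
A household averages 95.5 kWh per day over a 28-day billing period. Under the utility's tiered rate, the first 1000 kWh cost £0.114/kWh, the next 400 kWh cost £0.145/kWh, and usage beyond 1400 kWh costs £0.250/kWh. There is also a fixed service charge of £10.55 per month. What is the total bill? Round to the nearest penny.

£501.05

Usage = 95.5 kWh/day × 28 days = 2674 kWh
First 1000 kWh × £0.114 = £114.00
Next 400 kWh × £0.145 = £58.00
Remaining 1274 kWh × £0.250 = £318.50
Energy charge = £490.50; + service £10.55 = £501.05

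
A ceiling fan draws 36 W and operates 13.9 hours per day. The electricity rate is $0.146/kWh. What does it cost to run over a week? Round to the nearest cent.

$0.51

Energy = 36 W × 13.9 h/day × 7 days = 3,503 Wh = 3.503 kWh
Cost = 3.503 kWh × $0.146/kWh = $0.51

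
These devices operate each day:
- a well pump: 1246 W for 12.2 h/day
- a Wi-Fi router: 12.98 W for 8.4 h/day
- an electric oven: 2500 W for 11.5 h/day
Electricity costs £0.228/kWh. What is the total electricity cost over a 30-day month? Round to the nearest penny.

well pump: 1246 W × 12.2 h × 30 d = 456,036 Wh = 456 kWh
Wi-Fi router: 12.98 W × 8.4 h × 30 d = 3,271 Wh = 3.271 kWh
electric oven: 2500 W × 11.5 h × 30 d = 862,500 Wh = 862.5 kWh
Total energy = 456 + 3.271 + 862.5 = 1,322 kWh
Cost = 1,322 kWh × £0.228 = £301.37

£301.37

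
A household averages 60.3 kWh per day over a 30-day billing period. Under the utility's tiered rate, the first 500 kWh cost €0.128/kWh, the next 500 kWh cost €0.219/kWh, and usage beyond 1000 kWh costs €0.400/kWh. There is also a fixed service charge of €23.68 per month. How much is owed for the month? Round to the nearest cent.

€520.78

Usage = 60.3 kWh/day × 30 days = 1809 kWh
First 500 kWh × €0.128 = €64.00
Next 500 kWh × €0.219 = €109.50
Remaining 809 kWh × €0.400 = €323.60
Energy charge = €497.10; + service €23.68 = €520.78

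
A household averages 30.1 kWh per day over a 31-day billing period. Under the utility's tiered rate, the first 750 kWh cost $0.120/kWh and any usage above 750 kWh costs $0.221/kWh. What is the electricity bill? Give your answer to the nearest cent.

$130.47

Usage = 30.1 kWh/day × 31 days = 933.1 kWh
First 750 kWh × $0.120 = $90.00
Remaining 183.1 kWh × $0.221 = $40.47
Total = $130.47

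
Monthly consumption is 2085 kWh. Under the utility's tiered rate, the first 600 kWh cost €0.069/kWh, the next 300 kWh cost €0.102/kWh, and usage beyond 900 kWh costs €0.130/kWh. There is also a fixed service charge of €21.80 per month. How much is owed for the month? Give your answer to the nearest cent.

First 600 kWh × €0.069 = €41.40
Next 300 kWh × €0.102 = €30.60
Remaining 1185 kWh × €0.130 = €154.05
Energy charge = €226.05; + service €21.80 = €247.85

€247.85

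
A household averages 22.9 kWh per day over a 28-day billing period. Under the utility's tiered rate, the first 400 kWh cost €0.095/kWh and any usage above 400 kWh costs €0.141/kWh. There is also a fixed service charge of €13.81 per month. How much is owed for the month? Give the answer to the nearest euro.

Usage = 22.9 kWh/day × 28 days = 641.2 kWh
First 400 kWh × €0.095 = €38.00
Remaining 241.2 kWh × €0.141 = €34.01
Energy charge = €72.01; + service €13.81 = €85.82 ≈ €86

€86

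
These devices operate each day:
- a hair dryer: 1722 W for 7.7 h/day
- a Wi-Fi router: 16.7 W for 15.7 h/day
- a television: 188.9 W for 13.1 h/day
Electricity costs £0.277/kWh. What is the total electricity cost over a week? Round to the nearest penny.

£31.02

hair dryer: 1722 W × 7.7 h × 7 d = 92,816 Wh = 92.82 kWh
Wi-Fi router: 16.7 W × 15.7 h × 7 d = 1,835 Wh = 1.835 kWh
television: 188.9 W × 13.1 h × 7 d = 17,322 Wh = 17.32 kWh
Total energy = 92.82 + 1.835 + 17.32 = 112 kWh
Cost = 112 kWh × £0.277 = £31.02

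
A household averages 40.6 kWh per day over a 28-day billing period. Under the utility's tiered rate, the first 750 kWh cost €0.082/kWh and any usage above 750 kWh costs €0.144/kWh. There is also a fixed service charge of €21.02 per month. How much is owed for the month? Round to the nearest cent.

€138.22

Usage = 40.6 kWh/day × 28 days = 1136.8 kWh
First 750 kWh × €0.082 = €61.50
Remaining 386.8 kWh × €0.144 = €55.70
Energy charge = €117.20; + service €21.02 = €138.22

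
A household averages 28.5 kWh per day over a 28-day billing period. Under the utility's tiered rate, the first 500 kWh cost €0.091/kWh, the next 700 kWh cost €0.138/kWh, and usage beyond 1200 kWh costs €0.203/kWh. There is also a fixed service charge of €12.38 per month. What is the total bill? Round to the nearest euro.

Usage = 28.5 kWh/day × 28 days = 798 kWh
First 500 kWh × €0.091 = €45.50
Next 298 kWh × €0.138 = €41.12
Remaining tier: 0 kWh (not reached)
Energy charge = €86.62; + service €12.38 = €99.00

€99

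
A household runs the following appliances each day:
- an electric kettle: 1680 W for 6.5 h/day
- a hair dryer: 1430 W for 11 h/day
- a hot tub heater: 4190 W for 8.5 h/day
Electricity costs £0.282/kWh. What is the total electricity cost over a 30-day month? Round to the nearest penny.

£526.76

electric kettle: 1680 W × 6.5 h × 30 d = 327,600 Wh = 327.6 kWh
hair dryer: 1430 W × 11 h × 30 d = 471,900 Wh = 471.9 kWh
hot tub heater: 4190 W × 8.5 h × 30 d = 1,068,450 Wh = 1,068 kWh
Total energy = 327.6 + 471.9 + 1,068 = 1,868 kWh
Cost = 1,868 kWh × £0.282 = £526.76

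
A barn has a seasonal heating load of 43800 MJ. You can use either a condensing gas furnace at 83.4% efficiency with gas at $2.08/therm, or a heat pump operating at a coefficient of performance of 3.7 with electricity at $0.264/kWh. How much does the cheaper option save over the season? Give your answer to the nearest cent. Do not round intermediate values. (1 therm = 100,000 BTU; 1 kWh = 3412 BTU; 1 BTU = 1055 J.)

$167.24

Heat load = 43800 MJ = 43,800,000,000 J / 1055 = 41,516,588 BTU
Gas: input = 41,516,588 / 0.834 = 49,780,081 BTU = 497.8 therm → 497.8 × $2.08 = $1,035.43
Heat pump: 41,516,588 BTU / 3412 = 12,170 kWh heat; / 3.7 = 3,289 kWh in → × $0.264 = $868.19
Difference = |$1,035.43 − $868.19| = $167.24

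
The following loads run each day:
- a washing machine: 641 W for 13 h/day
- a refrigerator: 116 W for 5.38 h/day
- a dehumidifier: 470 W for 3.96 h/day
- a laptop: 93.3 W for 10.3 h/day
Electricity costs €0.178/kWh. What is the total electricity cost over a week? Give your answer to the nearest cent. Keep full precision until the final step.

washing machine: 641 W × 13 h × 7 d = 58,331 Wh = 58.33 kWh
refrigerator: 116 W × 5.38 h × 7 d = 4,369 Wh = 4.369 kWh
dehumidifier: 470 W × 3.96 h × 7 d = 13,028 Wh = 13.03 kWh
laptop: 93.3 W × 10.3 h × 7 d = 6,727 Wh = 6.727 kWh
Total energy = 58.33 + 4.369 + 13.03 + 6.727 = 82.45 kWh
Cost = 82.45 kWh × €0.178 = €14.68

€14.68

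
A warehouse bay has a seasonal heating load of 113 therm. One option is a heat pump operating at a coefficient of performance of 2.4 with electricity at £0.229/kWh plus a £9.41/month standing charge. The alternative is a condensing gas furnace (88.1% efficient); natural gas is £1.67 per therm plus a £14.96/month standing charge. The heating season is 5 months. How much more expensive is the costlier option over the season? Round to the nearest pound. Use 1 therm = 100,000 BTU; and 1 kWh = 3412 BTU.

Heat load = 113 therm × 100,000 = 11,300,000 BTU
Gas: input = 11,300,000 / 0.881 = 12,826,334 BTU = 128.3 therm → 128.3 × £1.67 = £214.20; + 5 × £14.96 standing = £289.00
Heat pump: 11,300,000 BTU / 3412 = 3,312 kWh heat; / 2.4 = 1,380 kWh in → × £0.229 = £316.00; + 5 × £9.41 standing = £363.05
Difference = |£289.00 − £363.05| = £74.06 ≈ £74

£74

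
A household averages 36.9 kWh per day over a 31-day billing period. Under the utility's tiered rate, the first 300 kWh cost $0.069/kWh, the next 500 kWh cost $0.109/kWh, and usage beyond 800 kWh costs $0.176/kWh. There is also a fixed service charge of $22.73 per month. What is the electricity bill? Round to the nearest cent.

Usage = 36.9 kWh/day × 31 days = 1143.9 kWh
First 300 kWh × $0.069 = $20.70
Next 500 kWh × $0.109 = $54.50
Remaining 343.9 kWh × $0.176 = $60.53
Energy charge = $135.73; + service $22.73 = $158.46

$158.46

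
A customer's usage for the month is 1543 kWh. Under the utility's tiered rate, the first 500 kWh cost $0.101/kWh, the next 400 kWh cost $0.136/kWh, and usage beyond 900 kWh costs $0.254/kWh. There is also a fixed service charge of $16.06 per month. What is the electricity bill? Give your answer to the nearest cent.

First 500 kWh × $0.101 = $50.50
Next 400 kWh × $0.136 = $54.40
Remaining 643 kWh × $0.254 = $163.32
Energy charge = $268.22; + service $16.06 = $284.28

$284.28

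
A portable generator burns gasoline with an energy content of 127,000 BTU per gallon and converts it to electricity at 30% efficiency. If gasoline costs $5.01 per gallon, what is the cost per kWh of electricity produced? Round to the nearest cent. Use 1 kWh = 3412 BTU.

$0.45

Electrical output per gallon = 127,000 BTU × 0.30 / 3412 BTU/kWh = 11.17 kWh
Cost per kWh = $5.01 / 11.17 kWh = $0.449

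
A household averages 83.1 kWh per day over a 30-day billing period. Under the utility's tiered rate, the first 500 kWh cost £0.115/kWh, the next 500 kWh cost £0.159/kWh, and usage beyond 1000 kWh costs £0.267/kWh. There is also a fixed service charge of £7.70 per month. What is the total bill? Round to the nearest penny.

£543.33

Usage = 83.1 kWh/day × 30 days = 2493 kWh
First 500 kWh × £0.115 = £57.50
Next 500 kWh × £0.159 = £79.50
Remaining 1493 kWh × £0.267 = £398.63
Energy charge = £535.63; + service £7.70 = £543.33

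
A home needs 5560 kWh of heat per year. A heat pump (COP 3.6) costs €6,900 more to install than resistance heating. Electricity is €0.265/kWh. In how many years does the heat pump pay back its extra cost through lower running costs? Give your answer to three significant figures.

6.48 years

Resistance: 5560 kWh × €0.265 = €1,473.40/yr
Heat pump: 5560 / 3.6 = 1544 kWh in → × €0.265 = €409.28/yr
Annual savings = €1,064.12
Payback = €6,900 / €1,064.12 = 6.48 years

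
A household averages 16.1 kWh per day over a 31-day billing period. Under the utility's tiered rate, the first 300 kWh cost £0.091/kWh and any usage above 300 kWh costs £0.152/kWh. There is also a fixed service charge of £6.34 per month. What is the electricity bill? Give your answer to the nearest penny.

Usage = 16.1 kWh/day × 31 days = 499.1 kWh
First 300 kWh × £0.091 = £27.30
Remaining 199.1 kWh × £0.152 = £30.26
Energy charge = £57.56; + service £6.34 = £63.90

£63.90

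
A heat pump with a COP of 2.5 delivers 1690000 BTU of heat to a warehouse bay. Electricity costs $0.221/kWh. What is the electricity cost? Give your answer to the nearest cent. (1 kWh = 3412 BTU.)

Heat delivered = 1,690,000 BTU / 3412 = 495.3 kWh
Electrical input = 495.3 kWh / 2.5 = 198.1 kWh
Cost = 198.1 × $0.221/kWh = $43.79

$43.79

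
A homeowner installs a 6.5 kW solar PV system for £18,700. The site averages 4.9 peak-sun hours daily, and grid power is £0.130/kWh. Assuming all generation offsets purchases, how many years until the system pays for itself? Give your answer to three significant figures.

12.4 years

Daily generation = 6.5 kW × 4.9 h = 31.85 kWh
Annual generation = 31.85 × 365 = 11625 kWh
Annual savings = 11625 × £0.130 = £1,511.28
Payback = £18,700 / £1,511.28 = 12.4 years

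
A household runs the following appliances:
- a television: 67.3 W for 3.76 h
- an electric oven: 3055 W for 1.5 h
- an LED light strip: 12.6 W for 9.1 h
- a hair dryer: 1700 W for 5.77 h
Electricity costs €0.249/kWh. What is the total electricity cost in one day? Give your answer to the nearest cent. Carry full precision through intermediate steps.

television: 67.3 W × 3.76 h = 253 Wh = 0.253 kWh
electric oven: 3055 W × 1.5 h = 4,582 Wh = 4.582 kWh
LED light strip: 12.6 W × 9.1 h = 115 Wh = 0.1147 kWh
hair dryer: 1700 W × 5.77 h = 9,809 Wh = 9.809 kWh
Total energy = 0.253 + 4.582 + 0.1147 + 9.809 = 14.76 kWh
Cost = 14.76 kWh × €0.249 = €3.68

€3.68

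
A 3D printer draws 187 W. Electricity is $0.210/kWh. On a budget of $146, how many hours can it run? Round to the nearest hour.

3718 h

Energy budget = $146 / $0.210 per kWh = 695.2 kWh = 695,238 Wh
Runtime = 695,238 Wh / 187 W = 3,718 h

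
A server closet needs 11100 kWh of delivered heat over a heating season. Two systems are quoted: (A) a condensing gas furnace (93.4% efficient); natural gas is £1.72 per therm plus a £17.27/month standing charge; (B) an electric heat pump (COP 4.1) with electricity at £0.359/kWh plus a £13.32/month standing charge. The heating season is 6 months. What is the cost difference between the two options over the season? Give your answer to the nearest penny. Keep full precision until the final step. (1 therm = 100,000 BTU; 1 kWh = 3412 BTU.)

£250.78

Heat load = 11100 kWh × 3412 = 37,873,200 BTU
Gas: input = 37,873,200 / 0.934 = 40,549,465 BTU = 405.5 therm → 405.5 × £1.72 = £697.45; + 6 × £17.27 standing = £801.07
Heat pump: 37,873,200 BTU / 3412 = 11,100 kWh heat; / 4.1 = 2,707 kWh in → × £0.359 = £971.93; + 6 × £13.32 standing = £1,051.85
Difference = |£801.07 − £1,051.85| = £250.78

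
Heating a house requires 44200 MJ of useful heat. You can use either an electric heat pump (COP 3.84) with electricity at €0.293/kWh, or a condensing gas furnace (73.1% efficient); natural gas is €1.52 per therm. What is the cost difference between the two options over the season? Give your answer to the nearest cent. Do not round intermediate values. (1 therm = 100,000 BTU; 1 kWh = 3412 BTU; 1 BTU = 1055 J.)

€65.75

Heat load = 44200 MJ = 44,200,000,000 J / 1055 = 41,895,735 BTU
Gas: input = 41,895,735 / 0.731 = 57,312,906 BTU = 573.1 therm → 573.1 × €1.52 = €871.16
Heat pump: 41,895,735 BTU / 3412 = 12,280 kWh heat; / 3.84 = 3,198 kWh in → × €0.293 = €936.91
Difference = |€871.16 − €936.91| = €65.75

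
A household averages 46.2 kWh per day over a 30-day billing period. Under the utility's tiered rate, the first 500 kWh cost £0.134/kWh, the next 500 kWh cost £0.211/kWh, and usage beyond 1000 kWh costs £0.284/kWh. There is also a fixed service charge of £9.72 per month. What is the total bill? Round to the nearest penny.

Usage = 46.2 kWh/day × 30 days = 1386 kWh
First 500 kWh × £0.134 = £67.00
Next 500 kWh × £0.211 = £105.50
Remaining 386 kWh × £0.284 = £109.62
Energy charge = £282.12; + service £9.72 = £291.84

£291.84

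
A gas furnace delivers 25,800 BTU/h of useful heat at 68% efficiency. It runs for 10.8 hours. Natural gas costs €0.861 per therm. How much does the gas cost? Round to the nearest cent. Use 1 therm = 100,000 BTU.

€3.53

Heat delivered = 25,800 BTU/h × 10.8 h = 278,640 BTU
Gas input = 278,640 / 0.68 = 409,765 BTU
= 409,765 / 100,000 = 4.098 therm
Cost = 4.098 × €0.861/therm = €3.53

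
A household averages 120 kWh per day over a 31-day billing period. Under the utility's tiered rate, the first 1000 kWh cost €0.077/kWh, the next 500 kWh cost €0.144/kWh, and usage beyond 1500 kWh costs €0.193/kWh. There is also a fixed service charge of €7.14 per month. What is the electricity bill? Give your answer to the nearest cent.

Usage = 120 kWh/day × 31 days = 3720 kWh
First 1000 kWh × €0.077 = €77.00
Next 500 kWh × €0.144 = €72.00
Remaining 2220 kWh × €0.193 = €428.46
Energy charge = €577.46; + service €7.14 = €584.60

€584.60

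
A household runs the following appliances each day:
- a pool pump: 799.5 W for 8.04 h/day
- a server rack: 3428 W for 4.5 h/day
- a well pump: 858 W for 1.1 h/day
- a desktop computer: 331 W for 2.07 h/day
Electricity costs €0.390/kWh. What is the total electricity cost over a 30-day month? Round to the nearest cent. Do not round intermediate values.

€274.75

pool pump: 799.5 W × 8.04 h × 30 d = 192,839 Wh = 192.8 kWh
server rack: 3428 W × 4.5 h × 30 d = 462,780 Wh = 462.8 kWh
well pump: 858 W × 1.1 h × 30 d = 28,314 Wh = 28.31 kWh
desktop computer: 331 W × 2.07 h × 30 d = 20,555 Wh = 20.56 kWh
Total energy = 192.8 + 462.8 + 28.31 + 20.56 = 704.5 kWh
Cost = 704.5 kWh × €0.390 = €274.75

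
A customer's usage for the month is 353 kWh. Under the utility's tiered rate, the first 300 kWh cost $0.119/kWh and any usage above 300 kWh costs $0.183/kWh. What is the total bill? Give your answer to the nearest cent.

First 300 kWh × $0.119 = $35.70
Remaining 53 kWh × $0.183 = $9.70
Total = $45.40

$45.40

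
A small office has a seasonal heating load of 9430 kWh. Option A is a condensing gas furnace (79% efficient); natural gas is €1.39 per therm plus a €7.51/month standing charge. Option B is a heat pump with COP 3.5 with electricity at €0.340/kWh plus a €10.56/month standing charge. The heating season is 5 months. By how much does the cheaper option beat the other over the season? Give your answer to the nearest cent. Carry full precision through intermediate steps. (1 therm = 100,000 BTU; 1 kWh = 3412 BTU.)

€365.19

Heat load = 9430 kWh × 3412 = 32,175,160 BTU
Gas: input = 32,175,160 / 0.79 = 40,728,051 BTU = 407.3 therm → 407.3 × €1.39 = €566.12; + 5 × €7.51 standing = €603.67
Heat pump: 32,175,160 BTU / 3412 = 9,430 kWh heat; / 3.5 = 2,694 kWh in → × €0.340 = €916.06; + 5 × €10.56 standing = €968.86
Difference = |€603.67 − €968.86| = €365.19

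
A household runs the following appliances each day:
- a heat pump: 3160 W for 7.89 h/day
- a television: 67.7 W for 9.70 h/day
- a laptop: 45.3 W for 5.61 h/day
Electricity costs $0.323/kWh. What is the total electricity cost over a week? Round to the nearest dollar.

heat pump: 3160 W × 7.89 h × 7 d = 174,527 Wh = 174.5 kWh
television: 67.7 W × 9.70 h × 7 d = 4,597 Wh = 4.597 kWh
laptop: 45.3 W × 5.61 h × 7 d = 1,779 Wh = 1.779 kWh
Total energy = 174.5 + 4.597 + 1.779 = 180.9 kWh
Cost = 180.9 kWh × $0.323 = $58.43 ≈ $58

$58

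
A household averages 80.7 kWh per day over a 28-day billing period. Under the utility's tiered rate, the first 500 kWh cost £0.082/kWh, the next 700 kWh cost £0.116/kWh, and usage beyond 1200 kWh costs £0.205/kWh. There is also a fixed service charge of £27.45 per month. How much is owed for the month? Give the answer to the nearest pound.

Usage = 80.7 kWh/day × 28 days = 2259.6 kWh
First 500 kWh × £0.082 = £41.00
Next 700 kWh × £0.116 = £81.20
Remaining 1059.6 kWh × £0.205 = £217.22
Energy charge = £339.42; + service £27.45 = £366.87 ≈ £367

£367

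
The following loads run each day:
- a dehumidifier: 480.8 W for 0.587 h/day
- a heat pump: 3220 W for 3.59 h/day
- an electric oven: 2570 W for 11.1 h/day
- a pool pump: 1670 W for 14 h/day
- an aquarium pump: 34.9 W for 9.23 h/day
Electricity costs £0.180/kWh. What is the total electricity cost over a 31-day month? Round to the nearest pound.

£358

dehumidifier: 480.8 W × 0.587 h × 31 d = 8,749 Wh = 8.749 kWh
heat pump: 3220 W × 3.59 h × 31 d = 358,354 Wh = 358.4 kWh
electric oven: 2570 W × 11.1 h × 31 d = 884,337 Wh = 884.3 kWh
pool pump: 1670 W × 14 h × 31 d = 724,780 Wh = 724.8 kWh
aquarium pump: 34.9 W × 9.23 h × 31 d = 9,986 Wh = 9.986 kWh
Total energy = 8.749 + 358.4 + 884.3 + 724.8 + 9.986 = 1,986 kWh
Cost = 1,986 kWh × £0.180 = £357.52 ≈ £358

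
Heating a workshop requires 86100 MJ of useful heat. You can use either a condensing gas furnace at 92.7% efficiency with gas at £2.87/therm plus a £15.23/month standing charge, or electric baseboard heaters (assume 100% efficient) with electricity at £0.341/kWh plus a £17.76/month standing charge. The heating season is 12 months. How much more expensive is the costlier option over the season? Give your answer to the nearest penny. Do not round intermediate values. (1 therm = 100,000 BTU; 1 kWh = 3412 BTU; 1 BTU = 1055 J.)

Heat load = 86100 MJ = 86,100,000,000 J / 1055 = 81,611,374 BTU
Gas: input = 81,611,374 / 0.927 = 88,038,160 BTU = 880.4 therm → 880.4 × £2.87 = £2,526.70; + 12 × £15.23 standing = £2,709.46
Electric: 81,611,374 BTU / 3412 = 23,920 kWh → × £0.341 = £8,156.35; + 12 × £17.76 standing = £8,369.47
Difference = |£2,709.46 − £8,369.47| = £5,660.02

£5660.02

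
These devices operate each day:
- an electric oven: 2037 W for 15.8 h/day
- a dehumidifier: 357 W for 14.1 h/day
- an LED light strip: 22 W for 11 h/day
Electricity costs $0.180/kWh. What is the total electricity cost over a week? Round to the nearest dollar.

$47

electric oven: 2037 W × 15.8 h × 7 d = 225,292 Wh = 225.3 kWh
dehumidifier: 357 W × 14.1 h × 7 d = 35,236 Wh = 35.24 kWh
LED light strip: 22 W × 11 h × 7 d = 1,694 Wh = 1.694 kWh
Total energy = 225.3 + 35.24 + 1.694 = 262.2 kWh
Cost = 262.2 kWh × $0.180 = $47.20 ≈ $47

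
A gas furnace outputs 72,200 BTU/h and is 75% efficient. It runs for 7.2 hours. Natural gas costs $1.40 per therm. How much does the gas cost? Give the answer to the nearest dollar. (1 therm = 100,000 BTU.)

$10

Heat delivered = 72,200 BTU/h × 7.2 h = 519,840 BTU
Gas input = 519,840 / 0.75 = 693,120 BTU
= 693,120 / 100,000 = 6.931 therm
Cost = 6.931 × $1.40/therm = $9.70 ≈ $10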